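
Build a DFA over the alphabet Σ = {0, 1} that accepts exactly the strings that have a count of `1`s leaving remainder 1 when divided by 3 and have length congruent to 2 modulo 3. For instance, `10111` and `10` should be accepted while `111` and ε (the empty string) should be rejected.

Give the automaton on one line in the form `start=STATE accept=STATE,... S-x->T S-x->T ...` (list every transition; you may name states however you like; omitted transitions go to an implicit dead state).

Run two small machines in parallel and take their product. The first has 3 states tracking the count of `1`s modulo 3; the second has 3 states tracking the input length modulo 3. A product state is a pair (one from each), accepting exactly when both do.
        0   1  
>  q0   q1  q2 
   q1   q3  q4 
   q2   q4  q5 
   q3   q0  q6 
 * q4   q6  q7 
   q5   q7  q0 
   q6   q2  q8 
   q7   q8  q1 
   q8   q5  q3 
(> = start, * = accepting)

start=q0 accept=q4 q0-0->q1 q0-1->q2 q1-0->q3 q1-1->q4 q2-0->q4 q2-1->q5 q3-0->q0 q3-1->q6 q4-0->q6 q4-1->q7 q5-0->q7 q5-1->q0 q6-0->q2 q6-1->q8 q7-0->q8 q7-1->q1 q8-0->q5 q8-1->q3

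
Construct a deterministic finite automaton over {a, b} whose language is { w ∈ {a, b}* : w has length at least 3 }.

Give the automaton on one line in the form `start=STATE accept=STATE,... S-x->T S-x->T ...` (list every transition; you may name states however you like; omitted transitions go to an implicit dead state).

start=q0 accept=q3,q4 q0-a->q1 q0-b->q1 q1-a->q2 q1-b->q2 q2-a->q3 q2-b->q3 q3-a->q4 q3-b->q4 q4-a->q4 q4-b->q4

We only need to distinguish lengths 0, 1, …, 3, and '>3'. Chain q0 → q1 → q2 → q3 → q4 on every symbol, with q4 looping. Accepting states: {q3, q4}.
        a   b  
>  q0   q1  q1 
   q1   q2  q2 
   q2   q3  q3 
 * q3   q4  q4 
 * q4   q4  q4 
(> = start, * = accepting)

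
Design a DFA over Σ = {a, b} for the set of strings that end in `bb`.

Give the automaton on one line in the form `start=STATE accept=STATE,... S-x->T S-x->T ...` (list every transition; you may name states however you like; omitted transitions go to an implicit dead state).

Let each state record the length of the longest suffix of the input read so far that is also a prefix of `bb`. q1 means the last symbol is `b`; q2 means the last 2 symbols are `bb`. Accept only at q2, where the string currently ends in `bb`.
3 states suffice.
        a   b  
>  q0   q0  q1 
   q1   q0  q2 
 * q2   q0  q2 
(> = start, * = accepting)

start=q0 accept=q2 q0-a->q0 q0-b->q1 q1-a->q0 q1-b->q2 q2-a->q0 q2-b->q2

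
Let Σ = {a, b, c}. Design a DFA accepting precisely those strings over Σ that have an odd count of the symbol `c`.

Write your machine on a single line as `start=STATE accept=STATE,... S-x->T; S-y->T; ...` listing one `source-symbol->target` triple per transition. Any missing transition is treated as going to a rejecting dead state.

Keep the running count of `c`s modulo 2: each `c` advances along the cycle S0 → S1 → S0 while other symbols loop. Accept at S1.
2 states suffice.
        a   b   c  
>  S0   S0  S0  S1 
 * S1   S1  S1  S0 
(> = start, * = accepting)

start=S0; accept=S1; S0-a->S0; S0-b->S0; S0-c->S1; S1-a->S1; S1-b->S1; S1-c->S0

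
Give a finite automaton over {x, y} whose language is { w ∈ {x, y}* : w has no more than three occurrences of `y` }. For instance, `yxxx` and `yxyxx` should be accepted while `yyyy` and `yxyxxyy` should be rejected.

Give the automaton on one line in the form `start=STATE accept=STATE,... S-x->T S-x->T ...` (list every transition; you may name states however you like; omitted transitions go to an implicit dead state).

start=s0 accept=s0,s1,s2,s3 s0-x->s0 s0-y->s1 s1-x->s1 s1-y->s2 s2-x->s2 s2-y->s3 s3-x->s3 s3-y->s4 s4-x->s4 s4-y->s4

Only the number of `y`s matters, and only up to 4. Make a chain s0 → s1 → s2 → s3 → s4 advanced by each `y` (with s4 absorbing); every other symbol self-loops. The accepting set is {s0, s1, s2, s3}.
5 states suffice.
        x   y  
>* s0   s0  s1 
 * s1   s1  s2 
 * s2   s2  s3 
 * s3   s3  s4 
   s4   s4  s4 
(> = start, * = accepting)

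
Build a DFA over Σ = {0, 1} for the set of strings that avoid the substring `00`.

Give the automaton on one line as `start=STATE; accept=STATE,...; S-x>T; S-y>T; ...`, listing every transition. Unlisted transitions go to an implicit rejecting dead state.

This is the complement of 'contains `00`'. Use the same substring-matching states — q0 through q2 holding how much of `00` has just been matched — but flip the accepting set: everything except the trap q2 accepts.
With 3 states:
        0   1  
>* q0   q1  q0 
 * q1   q2  q0 
   q2   q2  q2 
(> = start, * = accepting)

start=q0; accept=q0,q1; q0-0>q1; q0-1>q0; q1-0>q2; q1-1>q0; q2-0>q2; q2-1>q2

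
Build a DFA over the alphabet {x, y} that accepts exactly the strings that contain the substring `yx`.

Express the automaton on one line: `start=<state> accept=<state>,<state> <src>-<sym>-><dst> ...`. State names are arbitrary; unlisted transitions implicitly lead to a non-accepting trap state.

Track how much of `yx` has been matched so far: state s0 is no progress, s2 is the absorbing accept state reached once `yx` has occurred. Intermediate states record partial matches; on a mismatch, fall back to the longest reusable overlap.
A 3-state machine:
        x   y  
>  s0   s0  s1 
   s1   s2  s1 
 * s2   s2  s2 
(> = start, * = accepting)

start=s0 accept=s2 s0-x->s0 s0-y->s1 s1-x->s2 s1-y->s1 s2-x->s2 s2-y->s2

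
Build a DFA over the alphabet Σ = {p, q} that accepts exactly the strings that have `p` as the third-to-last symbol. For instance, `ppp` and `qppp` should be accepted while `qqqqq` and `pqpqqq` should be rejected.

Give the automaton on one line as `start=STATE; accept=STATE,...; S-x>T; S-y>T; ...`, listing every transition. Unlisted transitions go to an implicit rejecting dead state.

Because acceptance depends on a position counted from the end, the machine has to buffer the most recent 3 symbols. Make each state the string of the last up-to-3 symbols read; on input `x` shift the window left and append `x`. Accept when the buffered window has length 3 and begins with `p`.
With 15 states:
          p    q  
>  S0     S1   S2 
   S1     S3   S4 
   S2     S5   S6 
   S3     S7   S8 
   S4     S9  S10 
   S5    S11  S12 
   S6    S13  S14 
 * S7     S7   S8 
 * S8     S9  S10 
 * S9    S11  S12 
 * S10   S13  S14 
   S11    S7   S8 
   S12    S9  S10 
   S13   S11  S12 
   S14   S13  S14 
(> = start, * = accepting)

start=S0; accept=S7,S8,S9,S10; S0-p>S1; S0-q>S2; S1-p>S3; S1-q>S4; S2-p>S5; S2-q>S6; S3-p>S7; S3-q>S8; S4-p>S9; S4-q>S10; S5-p>S11; S5-q>S12; S6-p>S13; S6-q>S14; S7-p>S7; S7-q>S8; S8-p>S9; S8-q>S10; S9-p>S11; S9-q>S12; S10-p>S13; S10-q>S14; S11-p>S7; S11-q>S8; S12-p>S9; S12-q>S10; S13-p>S11; S13-q>S12; S14-p>S13; S14-q>S14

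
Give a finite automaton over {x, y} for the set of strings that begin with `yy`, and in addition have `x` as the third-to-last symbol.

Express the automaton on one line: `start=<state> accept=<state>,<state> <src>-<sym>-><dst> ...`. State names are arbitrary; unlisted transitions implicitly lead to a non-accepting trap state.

Build one automaton per condition and run them in lockstep. One (4 states) tracks whether the input so far still matches the prefix `yy`; the other (15 states) tracks the last 3 symbols read. Each combined state is a pair, one component from each; accept when both components accept. Minimizing collapses redundant product states.
11 states suffice.
          x    y  
>  q0     q1   q2 
   q1     q1   q1 
   q2     q1   q3 
   q3     q4   q3 
   q4     q5   q6 
   q5     q7   q8 
   q6     q9  q10 
 * q7     q7   q8 
 * q8     q9  q10 
 * q9     q5   q6 
 * q10    q4   q3 
(> = start, * = accepting)

start=q0 accept=q7,q8,q9,q10 q0-x->q1 q0-y->q2 q1-x->q1 q1-y->q1 q2-x->q1 q2-y->q3 q3-x->q4 q3-y->q3 q4-x->q5 q4-y->q6 q5-x->q7 q5-y->q8 q6-x->q9 q6-y->q10 q7-x->q7 q7-y->q8 q8-x->q9 q8-y->q10 q9-x->q5 q9-y->q6 q10-x->q4 q10-y->q3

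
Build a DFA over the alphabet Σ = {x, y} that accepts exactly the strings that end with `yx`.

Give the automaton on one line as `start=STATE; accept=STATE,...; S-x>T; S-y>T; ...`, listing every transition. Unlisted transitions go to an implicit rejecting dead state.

start=q0; accept=q2; q0-x>q0; q0-y>q1; q1-x>q2; q1-y>q1; q2-x>q0; q2-y>q1

Let each state record the length of the longest suffix of the input read so far that is also a prefix of `yx`. q1 means the last symbol is `y`; q2 means the last 2 symbols are `yx`. Accept only at q2, where the string currently ends in `yx`.
A 3-state machine:
        x   y  
>  q0   q0  q1 
   q1   q2  q1 
 * q2   q0  q1 
(> = start, * = accepting)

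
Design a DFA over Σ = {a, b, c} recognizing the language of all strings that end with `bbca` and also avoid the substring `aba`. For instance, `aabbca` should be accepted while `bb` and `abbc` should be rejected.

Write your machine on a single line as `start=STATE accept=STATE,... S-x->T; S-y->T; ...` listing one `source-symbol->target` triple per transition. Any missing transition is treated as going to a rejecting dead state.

Run two small machines in parallel and take their product. One (5 states) tracks how much of the suffix `bbca` has currently been matched; the other (4 states) tracks partial matches of the forbidden pattern `aba`. Each combined state is a pair, one component from each; accept when both components accept. Equivalent product states are then merged.
An 8-state machine:
        a   b   c  
>  q0   q1  q2  q0 
   q1   q1  q3  q0 
   q2   q1  q4  q0 
   q3   q5  q4  q0 
   q4   q1  q4  q6 
   q5   q5  q5  q5 
   q6   q7  q2  q0 
 * q7   q1  q3  q0 
(> = start, * = accepting)

start=q0; accept=q7; q0-a->q1; q0-b->q2; q0-c->q0; q1-a->q1; q1-b->q3; q1-c->q0; q2-a->q1; q2-b->q4; q2-c->q0; q3-a->q5; q3-b->q4; q3-c->q0; q4-a->q1; q4-b->q4; q4-c->q6; q5-a->q5; q5-b->q5; q5-c->q5; q6-a->q7; q6-b->q2; q6-c->q0; q7-a->q1; q7-b->q3; q7-c->q0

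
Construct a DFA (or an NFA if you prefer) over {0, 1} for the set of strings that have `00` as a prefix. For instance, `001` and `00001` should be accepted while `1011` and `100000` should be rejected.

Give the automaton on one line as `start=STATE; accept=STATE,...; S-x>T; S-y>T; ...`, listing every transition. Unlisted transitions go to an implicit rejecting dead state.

Check the first 2 symbols one by one: A through B record how many have matched `00` so far; any wrong symbol goes to the dead state D. After all 2 match we enter the accepting sink C.
       0  1 
>  A   B  D 
   B   C  D 
 * C   C  C 
   D   D  D 
(> = start, * = accepting)

start=A; accept=C; A-0>B; A-1>D; B-0>C; B-1>D; C-0>C; C-1>C; D-0>D; D-1>D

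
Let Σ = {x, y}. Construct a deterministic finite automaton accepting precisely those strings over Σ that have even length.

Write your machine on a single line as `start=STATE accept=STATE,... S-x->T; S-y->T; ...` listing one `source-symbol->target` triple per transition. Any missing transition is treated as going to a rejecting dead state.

start=s0; accept=s0; s0-x->s1; s0-y->s1; s1-x->s0; s1-y->s0

Count input length modulo 2: every symbol advances one step around the cycle s0 → s1 → s0. Accept at s0.
A 2-state machine:
        x   y  
>* s0   s1  s1 
   s1   s0  s0 
(> = start, * = accepting)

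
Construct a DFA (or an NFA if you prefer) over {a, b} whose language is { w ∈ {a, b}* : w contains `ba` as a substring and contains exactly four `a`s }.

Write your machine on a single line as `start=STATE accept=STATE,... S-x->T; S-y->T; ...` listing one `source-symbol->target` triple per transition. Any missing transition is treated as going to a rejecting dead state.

start=S0; accept=S9; S0-a->S1; S0-b->S2; S1-a->S3; S1-b->S4; S2-a->S4; S2-b->S2; S3-a->S5; S3-b->S6; S4-a->S6; S4-b->S4; S5-a->S7; S5-b->S8; S6-a->S8; S6-b->S6; S7-a->S7; S7-b->S7; S8-a->S9; S8-b->S8; S9-a->S7; S9-b->S9

Run two small machines in parallel and take their product. The first has 3 states tracking whether and how much of `ba` has been seen; the second has 6 states tracking the count of `a`s, saturating at 5. A product state is a pair (one from each), accepting exactly when both do. After merging equivalent states the machine shrinks.
A 10-state machine:
        a   b  
>  S0   S1  S2 
   S1   S3  S4 
   S2   S4  S2 
   S3   S5  S6 
   S4   S6  S4 
   S5   S7  S8 
   S6   S8  S6 
   S7   S7  S7 
   S8   S9  S8 
 * S9   S7  S9 
(> = start, * = accepting)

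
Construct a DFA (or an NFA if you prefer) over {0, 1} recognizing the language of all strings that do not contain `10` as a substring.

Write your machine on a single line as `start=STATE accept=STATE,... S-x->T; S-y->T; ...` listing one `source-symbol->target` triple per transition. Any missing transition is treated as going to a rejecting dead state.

This is the complement of 'contains `10`'. Use the same substring-matching states — q0 through q2 holding how much of `10` has just been matched — but flip the accepting set: everything except the trap q2 accepts.
        0   1  
>* q0   q0  q1 
 * q1   q2  q1 
   q2   q2  q2 
(> = start, * = accepting)

start=q0; accept=q0,q1; q0-0->q0; q0-1->q1; q1-0->q2; q1-1->q1; q2-0->q2; q2-1->q2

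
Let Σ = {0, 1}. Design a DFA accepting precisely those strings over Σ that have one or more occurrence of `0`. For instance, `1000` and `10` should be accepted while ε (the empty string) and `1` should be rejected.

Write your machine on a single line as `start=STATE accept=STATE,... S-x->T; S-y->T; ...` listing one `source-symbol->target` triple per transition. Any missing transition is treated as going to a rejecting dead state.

Count `0`s, saturating at 2: state q0 means no `0` yet, q1 means one `0` seen, q2 means more than one. Each `0` increments (capped at q2); other symbols loop. Accept from {q1, q2}.
        0   1  
>  q0   q1  q0 
 * q1   q2  q1 
 * q2   q2  q2 
(> = start, * = accepting)

start=q0; accept=q1,q2; q0-0->q1; q0-1->q0; q1-0->q2; q1-1->q1; q2-0->q2; q2-1->q2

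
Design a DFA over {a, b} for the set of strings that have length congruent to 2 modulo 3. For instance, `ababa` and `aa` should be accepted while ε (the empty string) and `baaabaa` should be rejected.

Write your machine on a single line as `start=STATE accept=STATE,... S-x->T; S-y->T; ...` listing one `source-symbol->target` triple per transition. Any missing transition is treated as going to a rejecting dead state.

start=q0; accept=q2; q0-a->q1; q0-b->q1; q1-a->q2; q1-b->q2; q2-a->q0; q2-b->q0

Only the length mod 3 matters, so use a 3-cycle: from any state, every input symbol moves to the next state, wrapping q2 back to q0. Mark q2 accepting.
        a   b  
>  q0   q1  q1 
   q1   q2  q2 
 * q2   q0  q0 
(> = start, * = accepting)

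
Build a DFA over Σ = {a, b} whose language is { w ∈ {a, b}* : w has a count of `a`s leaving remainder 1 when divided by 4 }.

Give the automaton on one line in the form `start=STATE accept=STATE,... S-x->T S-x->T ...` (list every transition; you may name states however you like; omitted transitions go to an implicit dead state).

start=S0 accept=S1 S0-a->S1 S0-b->S0 S1-a->S2 S1-b->S1 S2-a->S3 S2-b->S2 S3-a->S0 S3-b->S3

The only thing that matters is how many `a`s have appeared, reduced mod 4. Use one state per residue: S0 for 0, …, S3 for 3. Reading `a` moves to the next residue; anything else stays put. S1 is accepting.
4 states suffice.
        a   b  
>  S0   S1  S0 
 * S1   S2  S1 
   S2   S3  S2 
   S3   S0  S3 
(> = start, * = accepting)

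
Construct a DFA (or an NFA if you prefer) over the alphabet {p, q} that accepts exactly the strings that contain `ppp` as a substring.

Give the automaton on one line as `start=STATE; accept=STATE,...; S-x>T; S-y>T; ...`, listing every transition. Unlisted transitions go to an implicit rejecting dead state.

start=A; accept=D; A-p>B; A-q>A; B-p>C; B-q>A; C-p>D; C-q>A; D-p>D; D-q>D

Track how much of `ppp` has been matched so far: state A is no progress, D is the absorbing accept state reached once `ppp` has occurred. Intermediate states record partial matches; on a mismatch, fall back to the longest reusable overlap.
       p  q 
>  A   B  A 
   B   C  A 
   C   D  A 
 * D   D  D 
(> = start, * = accepting)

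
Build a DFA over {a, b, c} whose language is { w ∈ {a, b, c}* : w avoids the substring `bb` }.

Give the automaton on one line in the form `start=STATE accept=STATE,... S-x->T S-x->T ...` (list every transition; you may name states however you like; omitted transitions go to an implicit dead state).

start=S0 accept=S0,S1 S0-a->S0 S0-b->S1 S0-c->S0 S1-a->S0 S1-b->S2 S1-c->S0 S2-a->S2 S2-b->S2 S2-c->S2

Track partial matches of the forbidden pattern `bb`. State S2 is a dead state reached once `bb` has occurred; every other state accepts. S0 means no part of `bb` is currently matched.
        a   b   c  
>* S0   S0  S1  S0 
 * S1   S0  S2  S0 
   S2   S2  S2  S2 
(> = start, * = accepting)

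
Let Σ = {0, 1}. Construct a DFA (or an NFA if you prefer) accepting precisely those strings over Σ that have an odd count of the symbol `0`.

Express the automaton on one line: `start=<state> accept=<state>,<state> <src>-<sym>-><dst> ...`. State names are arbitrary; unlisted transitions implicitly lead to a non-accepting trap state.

The only thing that matters is how many `0`s have appeared, reduced mod 2. Use one state per residue: q0 for 0, …, q1 for 1. Reading `0` moves to the next residue; anything else stays put. q1 is accepting.
With 2 states:
        0   1  
>  q0   q1  q0 
 * q1   q0  q1 
(> = start, * = accepting)

start=q0 accept=q1 q0-0->q1 q0-1->q0 q1-0->q0 q1-1->q1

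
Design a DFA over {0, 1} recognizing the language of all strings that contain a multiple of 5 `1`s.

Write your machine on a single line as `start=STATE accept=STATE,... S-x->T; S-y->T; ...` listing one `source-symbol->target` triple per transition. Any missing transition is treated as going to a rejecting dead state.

start=q0; accept=q0; q0-0->q0; q0-1->q1; q1-0->q1; q1-1->q2; q2-0->q2; q2-1->q3; q3-0->q3; q3-1->q4; q4-0->q4; q4-1->q0

The only thing that matters is how many `1`s have appeared, reduced mod 5. Use one state per residue: q0 for 0, …, q4 for 4. Reading `1` moves to the next residue; anything else stays put. q0 is accepting.
With 5 states:
        0   1  
>* q0   q0  q1 
   q1   q1  q2 
   q2   q2  q3 
   q3   q3  q4 
   q4   q4  q0 
(> = start, * = accepting)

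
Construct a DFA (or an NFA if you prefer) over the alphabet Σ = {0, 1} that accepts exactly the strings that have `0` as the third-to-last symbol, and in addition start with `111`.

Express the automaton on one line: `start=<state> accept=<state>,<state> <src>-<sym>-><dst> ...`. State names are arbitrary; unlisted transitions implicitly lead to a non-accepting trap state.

Build one automaton per condition and run them in lockstep. One (15 states) tracks the last 3 symbols read; the other (5 states) tracks whether the input so far still matches the prefix `111`. Each combined state is a pair, one component from each; accept when both components accept.
          0    1  
>  q0     q1   q2 
   q1     q3   q4 
   q2     q5   q6 
   q3     q7   q8 
   q4     q9  q10 
   q5    q11  q12 
   q6    q13  q14 
   q7     q7   q8 
   q8     q9  q10 
   q9    q11  q12 
   q10   q13  q15 
   q11    q7   q8 
   q12    q9  q10 
   q13   q11  q12 
   q14   q16  q14 
   q15   q13  q15 
   q16   q17  q18 
   q17   q19  q20 
   q18   q21  q22 
 * q19   q19  q20 
 * q20   q21  q22 
 * q21   q17  q18 
 * q22   q16  q14 
(> = start, * = accepting)

start=q0 accept=q19,q20,q21,q22 q0-0->q1 q0-1->q2 q1-0->q3 q1-1->q4 q2-0->q5 q2-1->q6 q3-0->q7 q3-1->q8 q4-0->q9 q4-1->q10 q5-0->q11 q5-1->q12 q6-0->q13 q6-1->q14 q7-0->q7 q7-1->q8 q8-0->q9 q8-1->q10 q9-0->q11 q9-1->q12 q10-0->q13 q10-1->q15 q11-0->q7 q11-1->q8 q12-0->q9 q12-1->q10 q13-0->q11 q13-1->q12 q14-0->q16 q14-1->q14 q15-0->q13 q15-1->q15 q16-0->q17 q16-1->q18 q17-0->q19 q17-1->q20 q18-0->q21 q18-1->q22 q19-0->q19 q19-1->q20 q20-0->q21 q20-1->q22 q21-0->q17 q21-1->q18 q22-0->q16 q22-1->q14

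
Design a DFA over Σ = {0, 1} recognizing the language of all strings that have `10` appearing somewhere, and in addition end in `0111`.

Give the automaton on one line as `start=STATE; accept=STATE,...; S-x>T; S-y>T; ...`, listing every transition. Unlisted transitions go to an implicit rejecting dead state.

Build one automaton per condition and run them in lockstep. The first has 3 states tracking whether and how much of `10` has been seen; the second has 5 states tracking how much of the suffix `0111` has currently been matched. A product state is a pair (one from each), accepting exactly when both do. Equivalent product states are then merged.
A 6-state machine:
        0   1  
>  q0   q0  q1 
   q1   q2  q1 
   q2   q2  q3 
   q3   q2  q4 
   q4   q2  q5 
 * q5   q2  q1 
(> = start, * = accepting)

start=q0; accept=q5; q0-0>q0; q0-1>q1; q1-0>q2; q1-1>q1; q2-0>q2; q2-1>q3; q3-0>q2; q3-1>q4; q4-0>q2; q4-1>q5; q5-0>q2; q5-1>q1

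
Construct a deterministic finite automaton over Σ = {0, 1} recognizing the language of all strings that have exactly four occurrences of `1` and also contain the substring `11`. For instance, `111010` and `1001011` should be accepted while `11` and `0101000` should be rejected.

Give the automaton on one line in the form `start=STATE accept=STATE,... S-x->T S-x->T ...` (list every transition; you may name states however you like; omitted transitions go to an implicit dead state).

Build one automaton per condition and run them in lockstep. One (6 states) tracks the count of `1`s, saturating at 5; the other (3 states) tracks whether and how much of `11` has been seen. Each combined state is a pair, one component from each; accept when both components accept.
A 15-state machine:
       0  1 
>  A   A  B 
   B   C  D 
   C   C  E 
   D   D  F 
   E   G  F 
   F   F  H 
   G   G  I 
 * H   H  J 
   I   K  H 
   J   J  J 
   K   K  L 
   L   M  J 
   M   M  N 
   N   O  J 
   O   O  N 
(> = start, * = accepting)

start=A accept=H A-0->A A-1->B B-0->C B-1->D C-0->C C-1->E D-0->D D-1->F E-0->G E-1->F F-0->F F-1->H G-0->G G-1->I H-0->H H-1->J I-0->K I-1->H J-0->J J-1->J K-0->K K-1->L L-0->M L-1->J M-0->M M-1->N N-0->O N-1->J O-0->O O-1->N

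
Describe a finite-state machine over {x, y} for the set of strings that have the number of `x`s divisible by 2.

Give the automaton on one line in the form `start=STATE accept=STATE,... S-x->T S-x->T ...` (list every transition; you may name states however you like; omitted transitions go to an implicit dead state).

start=q0 accept=q0 q0-x->q1 q0-y->q0 q1-x->q0 q1-y->q1

The only thing that matters is how many `x`s have appeared, reduced mod 2. Use one state per residue: q0 for 0, …, q1 for 1. Reading `x` moves to the next residue; anything else stays put. q0 is accepting.
A 2-state machine:
        x   y  
>* q0   q1  q0 
   q1   q0  q1 
(> = start, * = accepting)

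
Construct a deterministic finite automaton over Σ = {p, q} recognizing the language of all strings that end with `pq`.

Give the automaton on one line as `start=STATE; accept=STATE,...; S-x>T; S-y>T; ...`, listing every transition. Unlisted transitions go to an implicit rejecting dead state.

start=s0; accept=s2; s0-p>s1; s0-q>s0; s1-p>s1; s1-q>s2; s2-p>s1; s2-q>s0

Remember how much of `pq` the current input suffix matches. State s0 means no match yet; s1 means the last symbol is `p`; s2 means the last 2 symbols are `pq`. Only s2 accepts. On a mismatch, fall back to the longest proper suffix that is still a prefix of `pq`.
A 3-state machine:
        p   q  
>  s0   s1  s0 
   s1   s1  s2 
 * s2   s1  s0 
(> = start, * = accepting)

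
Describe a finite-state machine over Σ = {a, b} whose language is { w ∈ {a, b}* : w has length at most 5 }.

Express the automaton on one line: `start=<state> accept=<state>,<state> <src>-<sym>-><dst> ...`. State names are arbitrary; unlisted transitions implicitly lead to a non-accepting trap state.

Count input length up to 6: every symbol moves from q0 toward q6, which means 'more than 5' and absorbs. Accept from {q0, q1, q2, q3, q4, q5}.
A 7-state machine:
        a   b  
>* q0   q1  q1 
 * q1   q2  q2 
 * q2   q3  q3 
 * q3   q4  q4 
 * q4   q5  q5 
 * q5   q6  q6 
   q6   q6  q6 
(> = start, * = accepting)

start=q0 accept=q0,q1,q2,q3,q4,q5 q0-a->q1 q0-b->q1 q1-a->q2 q1-b->q2 q2-a->q3 q2-b->q3 q3-a->q4 q3-b->q4 q4-a->q5 q4-b->q5 q5-a->q6 q5-b->q6 q6-a->q6 q6-b->q6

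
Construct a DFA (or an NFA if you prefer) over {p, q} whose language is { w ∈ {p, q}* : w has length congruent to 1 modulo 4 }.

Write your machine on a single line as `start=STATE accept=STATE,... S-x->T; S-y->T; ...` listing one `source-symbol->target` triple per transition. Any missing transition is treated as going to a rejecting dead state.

start=S0; accept=S1; S0-p->S1; S0-q->S1; S1-p->S2; S1-q->S2; S2-p->S3; S2-q->S3; S3-p->S0; S3-q->S0

Count input length modulo 4: every symbol advances one step around the cycle S0 → S1 → S2 → S3 → S0. Accept at S1.
4 states suffice.
        p   q  
>  S0   S1  S1 
 * S1   S2  S2 
   S2   S3  S3 
   S3   S0  S0 
(> = start, * = accepting)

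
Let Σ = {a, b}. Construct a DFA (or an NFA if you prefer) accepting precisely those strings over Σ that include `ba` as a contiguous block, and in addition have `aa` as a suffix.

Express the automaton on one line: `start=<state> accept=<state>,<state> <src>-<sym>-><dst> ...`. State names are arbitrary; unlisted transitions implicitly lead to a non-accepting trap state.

Handle the two conditions separately and then intersect. The first has 3 states tracking whether and how much of `ba` has been seen; the second has 3 states tracking how much of the suffix `aa` has currently been matched. A product state is a pair (one from each), accepting exactly when both do. Minimizing collapses redundant product states.
        a   b  
>  s0   s0  s1 
   s1   s2  s1 
   s2   s3  s1 
 * s3   s3  s1 
(> = start, * = accepting)

start=s0 accept=s3 s0-a->s0 s0-b->s1 s1-a->s2 s1-b->s1 s2-a->s3 s2-b->s1 s3-a->s3 s3-b->s1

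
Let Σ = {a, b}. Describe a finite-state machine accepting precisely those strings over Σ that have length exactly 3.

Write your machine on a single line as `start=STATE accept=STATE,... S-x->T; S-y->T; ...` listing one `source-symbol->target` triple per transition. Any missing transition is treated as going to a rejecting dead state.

We only need to distinguish lengths 0, 1, …, 3, and '>3'. Chain S0 → S1 → S2 → S3 → S4 on every symbol, with S4 looping. Accepting states: {S3}.
With 5 states:
        a   b  
>  S0   S1  S1 
   S1   S2  S2 
   S2   S3  S3 
 * S3   S4  S4 
   S4   S4  S4 
(> = start, * = accepting)

start=S0; accept=S3; S0-a->S1; S0-b->S1; S1-a->S2; S1-b->S2; S2-a->S3; S2-b->S3; S3-a->S4; S3-b->S4; S4-a->S4; S4-b->S4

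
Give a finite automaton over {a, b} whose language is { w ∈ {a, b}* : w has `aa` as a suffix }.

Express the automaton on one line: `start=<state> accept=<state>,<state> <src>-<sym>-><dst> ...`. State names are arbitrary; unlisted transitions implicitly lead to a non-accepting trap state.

Remember how much of `aa` the current input suffix matches. State q0 means no match yet; q1 means the last symbol is `a`; q2 means the last 2 symbols are `aa`. Only q2 accepts. On a mismatch, fall back to the longest proper suffix that is still a prefix of `aa`.
        a   b  
>  q0   q1  q0 
   q1   q2  q0 
 * q2   q2  q0 
(> = start, * = accepting)

start=q0 accept=q2 q0-a->q1 q0-b->q0 q1-a->q2 q1-b->q0 q2-a->q2 q2-b->q0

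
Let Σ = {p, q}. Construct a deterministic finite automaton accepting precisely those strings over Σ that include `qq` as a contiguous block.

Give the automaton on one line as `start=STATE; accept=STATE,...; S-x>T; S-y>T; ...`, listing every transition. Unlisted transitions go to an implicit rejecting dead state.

start=A; accept=C; A-p>A; A-q>B; B-p>A; B-q>C; C-p>C; C-q>C

States A..B record the length of the longest prefix of `qq` that matches the current input suffix. Reaching C means `qq` has been seen, and we stay there forever. Accept from C.
3 states suffice.
       p  q 
>  A   A  B 
   B   A  C 
 * C   C  C 
(> = start, * = accepting)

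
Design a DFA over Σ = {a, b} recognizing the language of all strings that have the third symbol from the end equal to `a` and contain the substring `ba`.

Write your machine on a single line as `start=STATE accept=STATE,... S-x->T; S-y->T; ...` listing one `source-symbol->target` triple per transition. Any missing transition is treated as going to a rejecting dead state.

start=q0; accept=q9,q15,q16,q17; q0-a->q1; q0-b->q2; q1-a->q3; q1-b->q4; q2-a->q5; q2-b->q6; q3-a->q7; q3-b->q8; q4-a->q9; q4-b->q10; q5-a->q11; q5-b->q12; q6-a->q13; q6-b->q14; q7-a->q7; q7-b->q8; q8-a->q9; q8-b->q10; q9-a->q11; q9-b->q12; q10-a->q13; q10-b->q14; q11-a->q15; q11-b->q16; q12-a->q9; q12-b->q17; q13-a->q11; q13-b->q12; q14-a->q13; q14-b->q14; q15-a->q15; q15-b->q16; q16-a->q9; q16-b->q17; q17-a->q13; q17-b->q18; q18-a->q13; q18-b->q18

Build one automaton per condition and run them in lockstep. The first has 15 states tracking the last 3 symbols read; the second has 3 states tracking whether and how much of `ba` has been seen. A product state is a pair (one from each), accepting exactly when both do.
With 19 states:
          a    b  
>  q0     q1   q2 
   q1     q3   q4 
   q2     q5   q6 
   q3     q7   q8 
   q4     q9  q10 
   q5    q11  q12 
   q6    q13  q14 
   q7     q7   q8 
   q8     q9  q10 
 * q9    q11  q12 
   q10   q13  q14 
   q11   q15  q16 
   q12    q9  q17 
   q13   q11  q12 
   q14   q13  q14 
 * q15   q15  q16 
 * q16    q9  q17 
 * q17   q13  q18 
   q18   q13  q18 
(> = start, * = accepting)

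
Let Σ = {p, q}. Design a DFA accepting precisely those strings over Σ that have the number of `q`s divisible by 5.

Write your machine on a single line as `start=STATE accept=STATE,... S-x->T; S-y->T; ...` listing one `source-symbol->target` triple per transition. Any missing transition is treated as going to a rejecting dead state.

The only thing that matters is how many `q`s have appeared, reduced mod 5. Use one state per residue: A for 0, …, E for 4. Reading `q` moves to the next residue; anything else stays put. A is accepting.
With 5 states:
       p  q 
>* A   A  B 
   B   B  C 
   C   C  D 
   D   D  E 
   E   E  A 
(> = start, * = accepting)

start=A; accept=A; A-p->A; A-q->B; B-p->B; B-q->C; C-p->C; C-q->D; D-p->D; D-q->E; E-p->E; E-q->A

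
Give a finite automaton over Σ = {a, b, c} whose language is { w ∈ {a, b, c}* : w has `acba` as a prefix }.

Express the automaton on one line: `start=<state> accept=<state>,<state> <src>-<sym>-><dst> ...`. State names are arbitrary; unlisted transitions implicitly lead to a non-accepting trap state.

Walk along `acba` while the input agrees: from q0 take `a` to q1, and so on. Any deviation drops to the rejecting sink q5. Once q4 is reached the prefix is confirmed and every continuation is accepted.
        a   b   c  
>  q0   q1  q5  q5 
   q1   q5  q5  q2 
   q2   q5  q3  q5 
   q3   q4  q5  q5 
 * q4   q4  q4  q4 
   q5   q5  q5  q5 
(> = start, * = accepting)

start=q0 accept=q4 q0-a->q1 q0-b->q5 q0-c->q5 q1-a->q5 q1-b->q5 q1-c->q2 q2-a->q5 q2-b->q3 q2-c->q5 q3-a->q4 q3-b->q5 q3-c->q5 q4-a->q4 q4-b->q4 q4-c->q4 q5-a->q5 q5-b->q5 q5-c->q5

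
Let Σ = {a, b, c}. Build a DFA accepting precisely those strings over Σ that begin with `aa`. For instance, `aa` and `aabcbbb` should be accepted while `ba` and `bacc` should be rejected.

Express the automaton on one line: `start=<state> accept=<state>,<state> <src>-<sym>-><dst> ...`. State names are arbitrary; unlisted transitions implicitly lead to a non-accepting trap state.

start=q0 accept=q2 q0-a->q1 q0-b->q3 q0-c->q3 q1-a->q2 q1-b->q3 q1-c->q3 q2-a->q2 q2-b->q2 q2-c->q2 q3-a->q3 q3-b->q3 q3-c->q3

Check the first 2 symbols one by one: q0 through q1 record how many have matched `aa` so far; any wrong symbol goes to the dead state q3. After all 2 match we enter the accepting sink q2.
4 states suffice.
        a   b   c  
>  q0   q1  q3  q3 
   q1   q2  q3  q3 
 * q2   q2  q2  q2 
   q3   q3  q3  q3 
(> = start, * = accepting)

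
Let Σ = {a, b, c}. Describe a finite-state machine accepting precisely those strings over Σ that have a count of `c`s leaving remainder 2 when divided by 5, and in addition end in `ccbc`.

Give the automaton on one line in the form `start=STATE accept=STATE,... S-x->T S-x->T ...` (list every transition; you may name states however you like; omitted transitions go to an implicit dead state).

start=q0 accept=q8 q0-a->q0 q0-b->q0 q0-c->q1 q1-a->q1 q1-b->q1 q1-c->q2 q2-a->q2 q2-b->q2 q2-c->q3 q3-a->q3 q3-b->q3 q3-c->q4 q4-a->q4 q4-b->q4 q4-c->q5 q5-a->q0 q5-b->q0 q5-c->q6 q6-a->q1 q6-b->q7 q6-c->q2 q7-a->q1 q7-b->q1 q7-c->q8 q8-a->q2 q8-b->q2 q8-c->q3

Handle the two conditions separately and then intersect. One (5 states) tracks the count of `c`s modulo 5; the other (5 states) tracks how much of the suffix `ccbc` has currently been matched. Each combined state is a pair, one component from each; accept when both components accept. Equivalent product states are then merged.
A 9-state machine:
        a   b   c  
>  q0   q0  q0  q1 
   q1   q1  q1  q2 
   q2   q2  q2  q3 
   q3   q3  q3  q4 
   q4   q4  q4  q5 
   q5   q0  q0  q6 
   q6   q1  q7  q2 
   q7   q1  q1  q8 
 * q8   q2  q2  q3 
(> = start, * = accepting)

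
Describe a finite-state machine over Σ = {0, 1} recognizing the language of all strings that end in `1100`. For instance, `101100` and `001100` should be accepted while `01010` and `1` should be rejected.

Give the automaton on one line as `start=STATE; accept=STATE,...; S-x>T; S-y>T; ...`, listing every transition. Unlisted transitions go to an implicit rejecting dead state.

start=A; accept=E; A-0>A; A-1>B; B-0>A; B-1>C; C-0>D; C-1>C; D-0>E; D-1>B; E-0>A; E-1>B

Remember how much of `1100` the current input suffix matches. State A means no match yet; B means the last symbol is `1`; C means the last 2 symbols are `11`; D means the last 3 symbols are `110`; E means the last 4 symbols are `1100`. Only E accepts. On a mismatch, fall back to the longest proper suffix that is still a prefix of `1100`.
5 states suffice.
       0  1 
>  A   A  B 
   B   A  C 
   C   D  C 
   D   E  B 
 * E   A  B 
(> = start, * = accepting)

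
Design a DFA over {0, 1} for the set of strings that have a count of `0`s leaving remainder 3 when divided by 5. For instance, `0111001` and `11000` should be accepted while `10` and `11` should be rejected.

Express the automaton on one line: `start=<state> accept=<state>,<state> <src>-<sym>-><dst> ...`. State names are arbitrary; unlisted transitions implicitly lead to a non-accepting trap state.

start=S0 accept=S3 S0-0->S1 S0-1->S0 S1-0->S2 S1-1->S1 S2-0->S3 S2-1->S2 S3-0->S4 S3-1->S3 S4-0->S0 S4-1->S4

Keep the running count of `0`s modulo 5: each `0` advances along the cycle S0 → S1 → S2 → S3 → S4 → S0 while other symbols loop. Accept at S3.
A 5-state machine:
        0   1  
>  S0   S1  S0 
   S1   S2  S1 
   S2   S3  S2 
 * S3   S4  S3 
   S4   S0  S4 
(> = start, * = accepting)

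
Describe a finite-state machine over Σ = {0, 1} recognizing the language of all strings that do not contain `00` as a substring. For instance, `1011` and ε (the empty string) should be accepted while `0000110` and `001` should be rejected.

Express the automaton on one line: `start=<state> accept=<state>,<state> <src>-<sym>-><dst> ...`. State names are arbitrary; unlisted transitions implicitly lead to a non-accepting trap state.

start=A accept=A,B A-0->B A-1->A B-0->C B-1->A C-0->C C-1->C

Track partial matches of the forbidden pattern `00`. State C is a dead state reached once `00` has occurred; every other state accepts. A means no part of `00` is currently matched.
With 3 states:
       0  1 
>* A   B  A 
 * B   C  A 
   C   C  C 
(> = start, * = accepting)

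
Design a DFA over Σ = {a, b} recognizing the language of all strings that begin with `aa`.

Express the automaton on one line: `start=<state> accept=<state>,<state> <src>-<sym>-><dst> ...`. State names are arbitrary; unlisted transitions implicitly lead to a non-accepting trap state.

start=S0 accept=S2 S0-a->S1 S0-b->S3 S1-a->S2 S1-b->S3 S2-a->S2 S2-b->S2 S3-a->S3 S3-b->S3

Walk along `aa` while the input agrees: from S0 take `a` to S1, and so on. Any deviation drops to the rejecting sink S3. Once S2 is reached the prefix is confirmed and every continuation is accepted.
With 4 states:
        a   b  
>  S0   S1  S3 
   S1   S2  S3 
 * S2   S2  S2 
   S3   S3  S3 
(> = start, * = accepting)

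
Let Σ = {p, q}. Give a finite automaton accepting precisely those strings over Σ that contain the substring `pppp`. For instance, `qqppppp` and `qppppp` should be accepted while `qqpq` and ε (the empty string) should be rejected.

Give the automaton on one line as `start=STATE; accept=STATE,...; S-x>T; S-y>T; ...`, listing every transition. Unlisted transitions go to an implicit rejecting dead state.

start=s0; accept=s4; s0-p>s1; s0-q>s0; s1-p>s2; s1-q>s0; s2-p>s3; s2-q>s0; s3-p>s4; s3-q>s0; s4-p>s4; s4-q>s4

States s0..s3 record the length of the longest prefix of `pppp` that matches the current input suffix. Reaching s4 means `pppp` has been seen, and we stay there forever. Accept from s4.
With 5 states:
        p   q  
>  s0   s1  s0 
   s1   s2  s0 
   s2   s3  s0 
   s3   s4  s0 
 * s4   s4  s4 
(> = start, * = accepting)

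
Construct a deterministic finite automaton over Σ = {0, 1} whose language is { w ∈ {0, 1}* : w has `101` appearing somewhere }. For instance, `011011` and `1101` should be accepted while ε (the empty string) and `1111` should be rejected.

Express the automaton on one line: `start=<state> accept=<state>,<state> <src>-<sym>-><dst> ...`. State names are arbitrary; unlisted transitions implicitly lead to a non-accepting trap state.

start=s0 accept=s3 s0-0->s0 s0-1->s1 s1-0->s2 s1-1->s1 s2-0->s0 s2-1->s3 s3-0->s3 s3-1->s3

Track how much of `101` has been matched so far: state s0 is no progress, s3 is the absorbing accept state reached once `101` has occurred. Intermediate states record partial matches; on a mismatch, fall back to the longest reusable overlap.
A 4-state machine:
        0   1  
>  s0   s0  s1 
   s1   s2  s1 
   s2   s0  s3 
 * s3   s3  s3 
(> = start, * = accepting)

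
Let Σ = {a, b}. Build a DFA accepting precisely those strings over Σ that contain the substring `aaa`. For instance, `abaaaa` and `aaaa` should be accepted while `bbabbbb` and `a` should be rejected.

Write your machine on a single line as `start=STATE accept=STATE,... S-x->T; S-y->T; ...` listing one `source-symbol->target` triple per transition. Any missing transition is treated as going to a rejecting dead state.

Track how much of `aaa` has been matched so far: state q0 is no progress, q3 is the absorbing accept state reached once `aaa` has occurred. Intermediate states record partial matches; on a mismatch, fall back to the longest reusable overlap.
4 states suffice.
        a   b  
>  q0   q1  q0 
   q1   q2  q0 
   q2   q3  q0 
 * q3   q3  q3 
(> = start, * = accepting)

start=q0; accept=q3; q0-a->q1; q0-b->q0; q1-a->q2; q1-b->q0; q2-a->q3; q2-b->q0; q3-a->q3; q3-b->q3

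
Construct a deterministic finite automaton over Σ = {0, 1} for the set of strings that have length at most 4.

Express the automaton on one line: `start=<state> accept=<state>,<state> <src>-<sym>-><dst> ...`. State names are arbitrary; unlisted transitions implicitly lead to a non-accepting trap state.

We only need to distinguish lengths 0, 1, …, 4, and '>4'. Chain q0 → q1 → q2 → q3 → q4 → q5 on every symbol, with q5 looping. Accepting states: {q0, q1, q2, q3, q4}.
        0   1  
>* q0   q1  q1 
 * q1   q2  q2 
 * q2   q3  q3 
 * q3   q4  q4 
 * q4   q5  q5 
   q5   q5  q5 
(> = start, * = accepting)

start=q0 accept=q0,q1,q2,q3,q4 q0-0->q1 q0-1->q1 q1-0->q2 q1-1->q2 q2-0->q3 q2-1->q3 q3-0->q4 q3-1->q4 q4-0->q5 q4-1->q5 q5-0->q5 q5-1->q5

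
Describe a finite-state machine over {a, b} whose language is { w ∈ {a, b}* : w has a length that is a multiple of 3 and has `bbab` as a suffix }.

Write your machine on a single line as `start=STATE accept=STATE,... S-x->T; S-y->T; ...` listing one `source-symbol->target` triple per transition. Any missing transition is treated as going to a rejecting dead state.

Build one automaton per condition and run them in lockstep. One (3 states) tracks the input length modulo 3; the other (5 states) tracks how much of the suffix `bbab` has currently been matched. Each combined state is a pair, one component from each; accept when both components accept. Equivalent product states are then merged.
A 7-state machine:
        a   b  
>  q0   q1  q1 
   q1   q2  q2 
   q2   q0  q3 
   q3   q1  q4 
   q4   q5  q2 
   q5   q0  q6 
 * q6   q1  q4 
(> = start, * = accepting)

start=q0; accept=q6; q0-a->q1; q0-b->q1; q1-a->q2; q1-b->q2; q2-a->q0; q2-b->q3; q3-a->q1; q3-b->q4; q4-a->q5; q4-b->q2; q5-a->q0; q5-b->q6; q6-a->q1; q6-b->q4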